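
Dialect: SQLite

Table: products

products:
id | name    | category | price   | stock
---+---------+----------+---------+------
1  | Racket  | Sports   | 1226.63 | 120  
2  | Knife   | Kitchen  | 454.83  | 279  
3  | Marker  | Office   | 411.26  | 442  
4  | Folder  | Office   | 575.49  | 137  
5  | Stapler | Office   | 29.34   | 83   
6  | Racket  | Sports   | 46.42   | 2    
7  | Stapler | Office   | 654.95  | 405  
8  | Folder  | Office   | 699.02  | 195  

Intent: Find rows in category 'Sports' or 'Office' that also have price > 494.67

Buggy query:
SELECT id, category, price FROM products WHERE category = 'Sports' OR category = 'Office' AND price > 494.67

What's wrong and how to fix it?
Bug: Without parentheses, AND is evaluated before OR, so the price filter only applies to the 'Office' branch

Fix: Add parentheses around the OR so the AND applies to both alternatives

Corrected query:
SELECT id, category, price FROM products WHERE (category = 'Sports' OR category = 'Office') AND price > 494.67

Result:
id | category | price  
---+----------+--------
1  | Sports   | 1226.63
4  | Office   | 575.49 
7  | Office   | 654.95 
8  | Office   | 699.02 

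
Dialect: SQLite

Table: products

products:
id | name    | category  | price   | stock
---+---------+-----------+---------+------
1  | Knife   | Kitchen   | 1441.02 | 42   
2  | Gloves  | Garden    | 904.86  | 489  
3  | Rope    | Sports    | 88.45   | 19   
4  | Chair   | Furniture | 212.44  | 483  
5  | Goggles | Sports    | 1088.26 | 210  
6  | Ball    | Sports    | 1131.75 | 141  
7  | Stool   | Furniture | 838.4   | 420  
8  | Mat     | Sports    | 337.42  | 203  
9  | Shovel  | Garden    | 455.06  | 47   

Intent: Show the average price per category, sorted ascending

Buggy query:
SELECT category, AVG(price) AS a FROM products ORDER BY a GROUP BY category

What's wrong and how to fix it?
Bug: GROUP BY must precede ORDER BY

Fix: Reorder: SELECT … FROM … GROUP BY … ORDER BY …

Corrected query:
SELECT category, AVG(price) AS a FROM products GROUP BY category ORDER BY a

Result:
category  | a      
----------+--------
Furniture | 525.42 
Sports    | 661.47 
Garden    | 679.96 
Kitchen   | 1441.02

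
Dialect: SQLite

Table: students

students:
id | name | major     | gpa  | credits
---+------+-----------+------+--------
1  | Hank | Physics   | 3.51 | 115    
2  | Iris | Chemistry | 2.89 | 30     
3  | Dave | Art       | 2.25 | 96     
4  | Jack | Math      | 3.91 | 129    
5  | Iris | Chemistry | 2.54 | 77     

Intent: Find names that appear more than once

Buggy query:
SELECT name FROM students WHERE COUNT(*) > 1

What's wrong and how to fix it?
Bug: COUNT(*) is an aggregate and cannot be used in WHERE

Fix: GROUP BY name, then filter groups with HAVING COUNT(*) > 1

Corrected query:
SELECT name FROM students GROUP BY name HAVING COUNT(*) > 1

Result:
name
----
Iris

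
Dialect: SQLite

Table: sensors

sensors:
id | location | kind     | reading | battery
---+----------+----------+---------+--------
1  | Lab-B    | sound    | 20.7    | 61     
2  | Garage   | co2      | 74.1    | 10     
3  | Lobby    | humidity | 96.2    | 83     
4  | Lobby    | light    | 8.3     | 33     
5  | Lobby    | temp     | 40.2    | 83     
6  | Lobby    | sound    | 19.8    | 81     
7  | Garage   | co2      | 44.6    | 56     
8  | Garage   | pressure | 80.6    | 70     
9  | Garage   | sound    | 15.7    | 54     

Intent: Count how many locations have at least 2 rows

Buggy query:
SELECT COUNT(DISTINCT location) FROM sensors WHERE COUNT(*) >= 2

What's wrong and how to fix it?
Bug: COUNT(*) cannot appear in WHERE; the per-group count doesn't exist yet

Fix: Group first with HAVING COUNT(*) >= 2, then COUNT the resulting groups

Corrected query:
SELECT COUNT(*) FROM (SELECT location FROM sensors GROUP BY location HAVING COUNT(*) >= 2)

Result:
COUNT(*)
--------
2       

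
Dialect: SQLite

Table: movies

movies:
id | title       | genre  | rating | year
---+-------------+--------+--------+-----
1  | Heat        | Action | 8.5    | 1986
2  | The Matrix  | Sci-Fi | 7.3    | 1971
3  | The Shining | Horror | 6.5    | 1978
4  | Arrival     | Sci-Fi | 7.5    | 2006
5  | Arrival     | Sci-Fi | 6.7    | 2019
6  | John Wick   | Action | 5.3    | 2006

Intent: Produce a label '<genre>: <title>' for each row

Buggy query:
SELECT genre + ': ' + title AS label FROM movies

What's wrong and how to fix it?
Bug: '+' is numeric addition; on text columns SQLite converts them to 0 instead of concatenating

Fix: Use the || operator for string concatenation

Corrected query:
SELECT genre || ': ' || title AS label FROM movies

Result:
label              
-------------------
Action: Heat       
Sci-Fi: The Matrix 
Horror: The Shining
Sci-Fi: Arrival    
Sci-Fi: Arrival    
Action: John Wick  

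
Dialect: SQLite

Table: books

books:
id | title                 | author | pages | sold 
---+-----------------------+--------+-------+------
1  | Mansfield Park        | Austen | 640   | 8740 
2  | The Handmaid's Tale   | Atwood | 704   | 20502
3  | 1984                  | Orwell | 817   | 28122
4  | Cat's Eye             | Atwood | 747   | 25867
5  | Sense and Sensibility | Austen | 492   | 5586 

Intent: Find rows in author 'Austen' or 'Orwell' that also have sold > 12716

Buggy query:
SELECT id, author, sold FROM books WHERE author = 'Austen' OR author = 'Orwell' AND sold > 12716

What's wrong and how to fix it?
Bug: AND binds tighter than OR, so this parses as author = 'Austen' OR (author = 'Orwell' AND sold > 12716)

Fix: Group the OR with parentheses (or use IN), then AND the threshold

Corrected query:
SELECT id, author, sold FROM books WHERE (author = 'Austen' OR author = 'Orwell') AND sold > 12716

Result:
id | author | sold 
---+--------+------
3  | Orwell | 28122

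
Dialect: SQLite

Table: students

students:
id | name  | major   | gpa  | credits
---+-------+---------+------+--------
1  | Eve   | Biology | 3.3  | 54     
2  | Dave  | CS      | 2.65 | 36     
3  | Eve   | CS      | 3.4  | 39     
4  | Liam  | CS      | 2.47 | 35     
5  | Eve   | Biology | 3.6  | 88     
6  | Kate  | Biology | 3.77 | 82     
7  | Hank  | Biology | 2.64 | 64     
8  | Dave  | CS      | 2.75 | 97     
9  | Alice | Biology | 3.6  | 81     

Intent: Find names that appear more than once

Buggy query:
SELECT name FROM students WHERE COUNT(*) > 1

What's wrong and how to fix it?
Bug: WHERE can't reference COUNT(*); aggregates are computed after WHERE

Fix: GROUP BY name, then filter groups with HAVING COUNT(*) > 1

Corrected query:
SELECT name FROM students GROUP BY name HAVING COUNT(*) > 1

Result:
name
----
Dave
Eve 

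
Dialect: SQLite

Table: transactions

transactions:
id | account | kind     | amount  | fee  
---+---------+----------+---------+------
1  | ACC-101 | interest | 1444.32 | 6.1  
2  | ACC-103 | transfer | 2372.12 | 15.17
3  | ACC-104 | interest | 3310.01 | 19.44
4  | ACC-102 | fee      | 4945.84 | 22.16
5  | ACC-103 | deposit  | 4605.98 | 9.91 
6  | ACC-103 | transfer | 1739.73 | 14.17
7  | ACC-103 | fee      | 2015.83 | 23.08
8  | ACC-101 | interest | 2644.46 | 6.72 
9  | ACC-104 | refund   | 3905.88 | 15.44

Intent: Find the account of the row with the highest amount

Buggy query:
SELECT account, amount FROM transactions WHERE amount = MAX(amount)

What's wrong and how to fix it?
Bug: MAX(amount) is an aggregate and cannot be used directly in WHERE

Fix: Use a subquery: WHERE amount = (SELECT MAX(amount) FROM transactions)

Corrected query:
SELECT account, amount FROM transactions WHERE amount = (SELECT MAX(amount) FROM transactions)

Result:
account | amount 
--------+--------
ACC-102 | 4945.84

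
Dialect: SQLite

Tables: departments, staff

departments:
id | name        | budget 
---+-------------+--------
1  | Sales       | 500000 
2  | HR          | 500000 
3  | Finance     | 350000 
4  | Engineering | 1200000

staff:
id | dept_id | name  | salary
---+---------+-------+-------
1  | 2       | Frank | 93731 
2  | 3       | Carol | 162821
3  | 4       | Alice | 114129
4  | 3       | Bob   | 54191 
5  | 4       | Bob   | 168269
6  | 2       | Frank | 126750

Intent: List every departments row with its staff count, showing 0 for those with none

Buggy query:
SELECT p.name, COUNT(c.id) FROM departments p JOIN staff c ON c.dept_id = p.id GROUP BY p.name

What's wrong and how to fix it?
Bug: INNER JOIN drops departments rows that have no matching staff rows

Fix: Switch to LEFT JOIN to retain unmatched parent rows

Corrected query:
SELECT p.name, COUNT(c.id) FROM departments p LEFT JOIN staff c ON c.dept_id = p.id GROUP BY p.name

Result:
name        | COUNT(c.id)
------------+------------
Engineering | 2          
Finance     | 2          
HR          | 2          
Sales       | 0          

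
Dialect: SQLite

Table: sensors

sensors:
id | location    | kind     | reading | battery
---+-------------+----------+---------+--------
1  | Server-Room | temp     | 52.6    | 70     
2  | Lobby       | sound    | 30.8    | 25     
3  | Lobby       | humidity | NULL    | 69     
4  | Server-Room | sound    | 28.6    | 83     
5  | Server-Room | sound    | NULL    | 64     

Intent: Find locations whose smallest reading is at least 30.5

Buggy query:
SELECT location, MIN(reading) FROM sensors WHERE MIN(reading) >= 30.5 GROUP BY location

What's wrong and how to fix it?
Bug: MIN() in WHERE is a misuse of aggregate

Fix: Use HAVING for the per-group MIN condition

Corrected query:
SELECT location, MIN(reading) FROM sensors GROUP BY location HAVING MIN(reading) >= 30.5

Result:
location | MIN(reading)
---------+-------------
Lobby    | 30.8        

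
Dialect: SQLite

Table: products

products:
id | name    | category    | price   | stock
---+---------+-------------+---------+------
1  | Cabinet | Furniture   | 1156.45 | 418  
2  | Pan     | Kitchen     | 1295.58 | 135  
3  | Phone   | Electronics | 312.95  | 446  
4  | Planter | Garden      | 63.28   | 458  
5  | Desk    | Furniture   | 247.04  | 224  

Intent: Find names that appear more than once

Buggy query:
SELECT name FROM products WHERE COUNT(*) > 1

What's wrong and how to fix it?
Bug: WHERE can't reference COUNT(*); aggregates are computed after WHERE

Fix: Group first, then use HAVING for the count condition

Corrected query:
SELECT name FROM products GROUP BY name HAVING COUNT(*) > 1

Result:
(no rows)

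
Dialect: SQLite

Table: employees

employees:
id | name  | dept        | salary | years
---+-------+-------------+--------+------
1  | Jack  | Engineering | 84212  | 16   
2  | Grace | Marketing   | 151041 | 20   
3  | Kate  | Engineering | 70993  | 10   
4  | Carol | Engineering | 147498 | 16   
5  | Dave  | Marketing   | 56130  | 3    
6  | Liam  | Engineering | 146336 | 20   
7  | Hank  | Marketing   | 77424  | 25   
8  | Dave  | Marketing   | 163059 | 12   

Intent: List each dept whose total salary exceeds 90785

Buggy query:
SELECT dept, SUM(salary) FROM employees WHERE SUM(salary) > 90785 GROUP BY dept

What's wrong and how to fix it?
Bug: SUM(salary) is an aggregate, but WHERE filters rows before aggregation

Fix: Use HAVING (which filters groups after aggregation) instead of WHERE

Corrected query:
SELECT dept, SUM(salary) FROM employees GROUP BY dept HAVING SUM(salary) > 90785

Result:
dept        | SUM(salary)
------------+------------
Engineering | 449039     
Marketing   | 447654     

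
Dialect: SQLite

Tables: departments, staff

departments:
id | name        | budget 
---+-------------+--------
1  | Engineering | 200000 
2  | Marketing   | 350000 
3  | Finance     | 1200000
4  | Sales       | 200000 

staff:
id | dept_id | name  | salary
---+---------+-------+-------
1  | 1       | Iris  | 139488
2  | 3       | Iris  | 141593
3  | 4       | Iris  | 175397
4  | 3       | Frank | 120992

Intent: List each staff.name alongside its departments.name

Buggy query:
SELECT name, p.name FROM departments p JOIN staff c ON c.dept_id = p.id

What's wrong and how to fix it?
Bug: Both tables have a 'name' column; the unqualified reference is ambiguous

Fix: Prefix ambiguous columns with the table alias

Corrected query:
SELECT c.name, p.name FROM departments p JOIN staff c ON c.dept_id = p.id

Result:
name  | name       
------+------------
Iris  | Engineering
Iris  | Finance    
Iris  | Sales      
Frank | Finance    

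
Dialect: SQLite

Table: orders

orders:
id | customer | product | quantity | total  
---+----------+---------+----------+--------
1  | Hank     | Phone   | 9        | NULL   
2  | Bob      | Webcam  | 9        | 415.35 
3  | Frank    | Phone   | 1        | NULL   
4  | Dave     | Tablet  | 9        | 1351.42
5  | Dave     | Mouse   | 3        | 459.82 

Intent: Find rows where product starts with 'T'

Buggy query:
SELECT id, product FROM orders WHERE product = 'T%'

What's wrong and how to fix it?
Bug: '=' compares the literal string including the % character; pattern matching needs LIKE

Fix: Replace '=' with LIKE so 'T%' is treated as a pattern

Corrected query:
SELECT id, product FROM orders WHERE product LIKE 'T%'

Result:
id | product
---+--------
4  | Tablet 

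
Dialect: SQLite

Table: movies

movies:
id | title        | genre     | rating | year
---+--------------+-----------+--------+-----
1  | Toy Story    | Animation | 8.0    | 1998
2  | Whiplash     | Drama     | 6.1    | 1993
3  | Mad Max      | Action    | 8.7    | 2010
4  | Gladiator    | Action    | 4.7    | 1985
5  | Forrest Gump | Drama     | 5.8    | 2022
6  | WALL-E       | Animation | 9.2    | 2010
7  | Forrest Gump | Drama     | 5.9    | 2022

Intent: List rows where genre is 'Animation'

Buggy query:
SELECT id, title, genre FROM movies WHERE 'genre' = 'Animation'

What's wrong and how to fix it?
Bug: 'genre' in single quotes is a string literal, not the column; the comparison is literal-vs-literal and never true

Fix: Remove the quotes around the column name (or use double quotes for an identifier)

Corrected query:
SELECT id, title, genre FROM movies WHERE genre = 'Animation'

Result:
id | title     | genre    
---+-----------+----------
1  | Toy Story | Animation
6  | WALL-E    | Animation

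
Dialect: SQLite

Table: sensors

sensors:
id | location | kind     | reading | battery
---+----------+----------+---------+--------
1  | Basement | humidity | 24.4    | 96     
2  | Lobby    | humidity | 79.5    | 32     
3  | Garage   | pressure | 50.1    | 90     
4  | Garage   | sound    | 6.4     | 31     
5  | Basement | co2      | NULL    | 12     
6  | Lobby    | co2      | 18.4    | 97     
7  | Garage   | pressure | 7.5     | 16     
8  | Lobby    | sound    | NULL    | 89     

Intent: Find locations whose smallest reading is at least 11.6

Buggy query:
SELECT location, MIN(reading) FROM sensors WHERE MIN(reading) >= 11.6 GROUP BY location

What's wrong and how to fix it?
Bug: Aggregates like MIN are computed per group after WHERE runs

Fix: Use HAVING for the per-group MIN condition

Corrected query:
SELECT location, MIN(reading) FROM sensors GROUP BY location HAVING MIN(reading) >= 11.6

Result:
location | MIN(reading)
---------+-------------
Basement | 24.4        
Lobby    | 18.4        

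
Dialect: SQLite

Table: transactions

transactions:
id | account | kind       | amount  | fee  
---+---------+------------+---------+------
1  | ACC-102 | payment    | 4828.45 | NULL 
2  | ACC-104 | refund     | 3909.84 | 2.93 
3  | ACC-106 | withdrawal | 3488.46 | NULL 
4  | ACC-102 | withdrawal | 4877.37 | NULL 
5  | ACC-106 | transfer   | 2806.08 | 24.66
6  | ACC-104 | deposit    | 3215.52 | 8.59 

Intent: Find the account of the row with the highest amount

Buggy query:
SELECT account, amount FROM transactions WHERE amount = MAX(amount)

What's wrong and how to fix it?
Bug: WHERE is evaluated per row; an aggregate over the whole table isn't defined there

Fix: Wrap MAX in a scalar subquery so WHERE compares against a single value

Corrected query:
SELECT account, amount FROM transactions WHERE amount = (SELECT MAX(amount) FROM transactions)

Result:
account | amount 
--------+--------
ACC-102 | 4877.37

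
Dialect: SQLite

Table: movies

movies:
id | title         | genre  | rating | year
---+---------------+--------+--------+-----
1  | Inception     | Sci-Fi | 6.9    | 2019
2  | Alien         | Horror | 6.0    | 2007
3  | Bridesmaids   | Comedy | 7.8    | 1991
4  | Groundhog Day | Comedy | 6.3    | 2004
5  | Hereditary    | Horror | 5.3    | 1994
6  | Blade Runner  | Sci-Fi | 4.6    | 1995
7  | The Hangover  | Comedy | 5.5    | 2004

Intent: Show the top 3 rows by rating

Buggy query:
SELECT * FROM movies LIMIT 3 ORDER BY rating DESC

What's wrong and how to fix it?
Bug: ORDER BY cannot follow LIMIT; LIMIT is the final clause

Fix: Swap the clauses: ORDER BY first, then LIMIT

Corrected query:
SELECT * FROM movies ORDER BY rating DESC LIMIT 3

Result:
id | title         | genre  | rating | year
---+---------------+--------+--------+-----
3  | Bridesmaids   | Comedy | 7.8    | 1991
1  | Inception     | Sci-Fi | 6.9    | 2019
4  | Groundhog Day | Comedy | 6.3    | 2004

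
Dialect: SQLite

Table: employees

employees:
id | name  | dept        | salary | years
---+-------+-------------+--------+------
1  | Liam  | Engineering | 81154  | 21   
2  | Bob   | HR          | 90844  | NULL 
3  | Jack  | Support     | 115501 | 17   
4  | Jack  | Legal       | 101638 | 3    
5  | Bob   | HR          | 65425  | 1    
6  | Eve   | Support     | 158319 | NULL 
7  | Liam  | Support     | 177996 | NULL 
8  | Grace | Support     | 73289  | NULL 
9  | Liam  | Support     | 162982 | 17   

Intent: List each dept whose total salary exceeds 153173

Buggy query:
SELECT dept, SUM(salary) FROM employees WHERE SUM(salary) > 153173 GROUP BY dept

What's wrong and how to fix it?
Bug: Aggregate functions cannot appear in a WHERE clause

Fix: Use HAVING (which filters groups after aggregation) instead of WHERE

Corrected query:
SELECT dept, SUM(salary) FROM employees GROUP BY dept HAVING SUM(salary) > 153173

Result:
dept    | SUM(salary)
--------+------------
HR      | 156269     
Support | 688087     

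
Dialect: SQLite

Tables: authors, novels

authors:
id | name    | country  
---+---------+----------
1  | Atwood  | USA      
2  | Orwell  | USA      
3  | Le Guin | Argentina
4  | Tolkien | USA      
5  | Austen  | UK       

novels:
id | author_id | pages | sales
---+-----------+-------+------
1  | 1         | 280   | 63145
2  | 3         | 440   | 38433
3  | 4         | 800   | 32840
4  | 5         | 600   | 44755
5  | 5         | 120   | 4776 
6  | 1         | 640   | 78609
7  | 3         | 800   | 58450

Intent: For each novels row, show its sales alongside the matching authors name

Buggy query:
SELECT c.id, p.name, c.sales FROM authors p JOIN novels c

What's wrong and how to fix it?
Bug: Missing join condition: each novels row is matched to all authors rows instead of just its own

Fix: Add ON c.author_id = p.id to the JOIN

Corrected query:
SELECT c.id, p.name, c.sales FROM authors p JOIN novels c ON c.author_id = p.id

Result:
id | name    | sales
---+---------+------
1  | Atwood  | 63145
2  | Le Guin | 38433
3  | Tolkien | 32840
4  | Austen  | 44755
5  | Austen  | 4776 
6  | Atwood  | 78609
7  | Le Guin | 58450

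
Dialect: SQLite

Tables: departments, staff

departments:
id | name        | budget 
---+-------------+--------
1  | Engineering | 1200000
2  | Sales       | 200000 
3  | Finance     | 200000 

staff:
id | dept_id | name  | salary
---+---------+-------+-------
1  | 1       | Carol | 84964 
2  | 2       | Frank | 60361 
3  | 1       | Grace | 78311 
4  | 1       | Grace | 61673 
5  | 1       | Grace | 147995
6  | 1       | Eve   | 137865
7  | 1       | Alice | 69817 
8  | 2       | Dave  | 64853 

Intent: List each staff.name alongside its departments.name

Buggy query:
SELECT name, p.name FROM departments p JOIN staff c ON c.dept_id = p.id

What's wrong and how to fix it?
Bug: 'name' exists in both joined tables, so the database can't tell which one is meant

Fix: Prefix ambiguous columns with the table alias

Corrected query:
SELECT c.name, p.name FROM departments p JOIN staff c ON c.dept_id = p.id

Result:
name  | name       
------+------------
Carol | Engineering
Frank | Sales      
Grace | Engineering
Grace | Engineering
Grace | Engineering
Eve   | Engineering
Alice | Engineering
Dave  | Sales      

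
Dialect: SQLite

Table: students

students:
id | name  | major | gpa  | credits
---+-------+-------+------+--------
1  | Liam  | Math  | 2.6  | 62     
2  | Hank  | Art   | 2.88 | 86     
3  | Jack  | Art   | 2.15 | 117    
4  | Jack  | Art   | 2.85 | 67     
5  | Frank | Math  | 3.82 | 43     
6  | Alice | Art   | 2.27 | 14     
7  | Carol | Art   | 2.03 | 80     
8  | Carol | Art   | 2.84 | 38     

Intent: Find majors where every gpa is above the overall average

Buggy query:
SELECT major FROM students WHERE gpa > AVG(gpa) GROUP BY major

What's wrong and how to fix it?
Bug: AVG() is an aggregate; it can't sit directly in WHERE

Fix: Compute the overall average in a scalar subquery and compare each group's MIN against it in HAVING

Corrected query:
SELECT major FROM students GROUP BY major HAVING MIN(gpa) > (SELECT AVG(gpa) FROM students)

Result:
(no rows)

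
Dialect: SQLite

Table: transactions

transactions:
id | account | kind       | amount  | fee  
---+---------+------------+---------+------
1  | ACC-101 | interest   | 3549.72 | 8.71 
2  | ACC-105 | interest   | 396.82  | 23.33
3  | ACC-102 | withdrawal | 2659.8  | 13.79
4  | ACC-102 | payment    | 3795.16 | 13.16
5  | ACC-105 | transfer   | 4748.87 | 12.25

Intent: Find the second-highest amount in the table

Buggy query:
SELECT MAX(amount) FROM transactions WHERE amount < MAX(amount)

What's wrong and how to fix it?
Bug: The inner MAX is an aggregate inside WHERE, which is not allowed

Fix: Compute the overall MAX in a subquery, then take MAX of rows below it

Corrected query:
SELECT MAX(amount) FROM transactions WHERE amount < (SELECT MAX(amount) FROM transactions)

Result:
MAX(amount)
-----------
3795.16    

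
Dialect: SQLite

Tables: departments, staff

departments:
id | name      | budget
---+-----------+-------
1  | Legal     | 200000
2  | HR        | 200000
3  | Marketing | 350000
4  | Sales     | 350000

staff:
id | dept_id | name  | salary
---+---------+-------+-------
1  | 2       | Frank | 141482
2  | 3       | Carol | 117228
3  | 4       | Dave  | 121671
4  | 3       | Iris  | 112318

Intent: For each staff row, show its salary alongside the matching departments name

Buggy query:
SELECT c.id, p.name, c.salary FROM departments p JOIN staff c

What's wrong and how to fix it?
Bug: Missing join condition: each staff row is matched to all departments rows instead of just its own

Fix: Add ON c.dept_id = p.id to the JOIN

Corrected query:
SELECT c.id, p.name, c.salary FROM departments p JOIN staff c ON c.dept_id = p.id

Result:
id | name      | salary
---+-----------+-------
1  | HR        | 141482
2  | Marketing | 117228
3  | Sales     | 121671
4  | Marketing | 112318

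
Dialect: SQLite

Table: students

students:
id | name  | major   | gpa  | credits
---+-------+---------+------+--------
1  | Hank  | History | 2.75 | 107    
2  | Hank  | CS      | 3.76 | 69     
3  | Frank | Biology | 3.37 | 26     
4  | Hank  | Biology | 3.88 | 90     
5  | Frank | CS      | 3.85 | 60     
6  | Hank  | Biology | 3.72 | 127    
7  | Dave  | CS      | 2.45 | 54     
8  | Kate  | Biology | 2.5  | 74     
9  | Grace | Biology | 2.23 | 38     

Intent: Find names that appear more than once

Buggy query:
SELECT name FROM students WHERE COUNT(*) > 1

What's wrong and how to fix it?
Bug: WHERE can't reference COUNT(*); aggregates are computed after WHERE

Fix: GROUP BY name, then filter groups with HAVING COUNT(*) > 1

Corrected query:
SELECT name FROM students GROUP BY name HAVING COUNT(*) > 1

Result:
name 
-----
Frank
Hank 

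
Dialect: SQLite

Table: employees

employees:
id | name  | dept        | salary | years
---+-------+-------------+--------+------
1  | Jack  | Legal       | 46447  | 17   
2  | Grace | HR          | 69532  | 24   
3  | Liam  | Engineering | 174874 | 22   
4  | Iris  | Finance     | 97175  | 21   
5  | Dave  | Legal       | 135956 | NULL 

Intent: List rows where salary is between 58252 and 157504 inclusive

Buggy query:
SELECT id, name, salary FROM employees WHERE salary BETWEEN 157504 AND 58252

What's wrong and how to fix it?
Bug: BETWEEN expects the lower bound first; with 157504 AND 58252 the range is empty

Fix: Write BETWEEN 58252 AND 157504

Corrected query:
SELECT id, name, salary FROM employees WHERE salary BETWEEN 58252 AND 157504

Result:
id | name  | salary
---+-------+-------
2  | Grace | 69532 
4  | Iris  | 97175 
5  | Dave  | 135956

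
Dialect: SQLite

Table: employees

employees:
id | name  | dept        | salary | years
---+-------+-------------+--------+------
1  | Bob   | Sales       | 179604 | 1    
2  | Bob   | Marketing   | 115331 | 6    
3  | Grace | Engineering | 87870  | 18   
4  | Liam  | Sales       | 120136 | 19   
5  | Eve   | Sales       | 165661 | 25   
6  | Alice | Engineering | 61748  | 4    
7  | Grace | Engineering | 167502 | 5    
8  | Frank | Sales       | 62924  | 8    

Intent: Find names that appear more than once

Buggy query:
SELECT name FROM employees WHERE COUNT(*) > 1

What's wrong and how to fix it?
Bug: WHERE can't reference COUNT(*); aggregates are computed after WHERE

Fix: Group first, then use HAVING for the count condition

Corrected query:
SELECT name FROM employees GROUP BY name HAVING COUNT(*) > 1

Result:
name 
-----
Bob  
Grace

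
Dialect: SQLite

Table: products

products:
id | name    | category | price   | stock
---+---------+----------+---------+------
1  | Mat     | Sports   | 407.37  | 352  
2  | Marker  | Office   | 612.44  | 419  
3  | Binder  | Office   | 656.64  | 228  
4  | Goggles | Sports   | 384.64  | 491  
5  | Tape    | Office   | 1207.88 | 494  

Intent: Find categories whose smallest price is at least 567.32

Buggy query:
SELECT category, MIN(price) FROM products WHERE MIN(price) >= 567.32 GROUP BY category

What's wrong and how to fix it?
Bug: MIN() in WHERE is a misuse of aggregate

Fix: Use HAVING for the per-group MIN condition

Corrected query:
SELECT category, MIN(price) FROM products GROUP BY category HAVING MIN(price) >= 567.32

Result:
category | MIN(price)
---------+-----------
Office   | 612.44    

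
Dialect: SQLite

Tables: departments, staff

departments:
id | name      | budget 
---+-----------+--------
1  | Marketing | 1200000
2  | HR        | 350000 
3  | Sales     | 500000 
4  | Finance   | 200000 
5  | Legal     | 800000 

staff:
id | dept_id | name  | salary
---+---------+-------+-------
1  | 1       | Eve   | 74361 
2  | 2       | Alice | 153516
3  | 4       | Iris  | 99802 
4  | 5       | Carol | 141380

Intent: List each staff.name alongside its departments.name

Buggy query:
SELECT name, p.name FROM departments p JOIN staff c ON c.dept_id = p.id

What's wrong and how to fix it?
Bug: Both tables have a 'name' column; the unqualified reference is ambiguous

Fix: Qualify the column with its table alias (c.name)

Corrected query:
SELECT c.name, p.name FROM departments p JOIN staff c ON c.dept_id = p.id

Result:
name  | name     
------+----------
Eve   | Marketing
Alice | HR       
Iris  | Finance  
Carol | Legal    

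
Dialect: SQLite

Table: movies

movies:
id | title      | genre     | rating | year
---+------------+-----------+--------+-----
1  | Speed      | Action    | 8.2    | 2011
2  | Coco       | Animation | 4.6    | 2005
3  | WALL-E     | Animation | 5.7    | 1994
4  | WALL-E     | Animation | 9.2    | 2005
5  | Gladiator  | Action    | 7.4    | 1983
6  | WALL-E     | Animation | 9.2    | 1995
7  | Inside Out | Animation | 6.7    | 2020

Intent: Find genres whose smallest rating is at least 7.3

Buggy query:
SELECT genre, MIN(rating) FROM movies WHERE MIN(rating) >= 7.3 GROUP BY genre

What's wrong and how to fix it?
Bug: Aggregates like MIN are computed per group after WHERE runs

Fix: Use HAVING for the per-group MIN condition

Corrected query:
SELECT genre, MIN(rating) FROM movies GROUP BY genre HAVING MIN(rating) >= 7.3

Result:
genre  | MIN(rating)
-------+------------
Action | 7.4        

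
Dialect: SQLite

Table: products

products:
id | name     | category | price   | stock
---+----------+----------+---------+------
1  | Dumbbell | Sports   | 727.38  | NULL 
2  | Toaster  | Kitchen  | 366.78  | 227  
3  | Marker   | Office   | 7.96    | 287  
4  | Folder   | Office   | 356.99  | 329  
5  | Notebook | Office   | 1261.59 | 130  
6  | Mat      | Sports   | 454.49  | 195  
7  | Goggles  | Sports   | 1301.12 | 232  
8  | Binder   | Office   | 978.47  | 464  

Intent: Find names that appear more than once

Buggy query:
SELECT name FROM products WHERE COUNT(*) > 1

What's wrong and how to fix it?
Bug: WHERE can't reference COUNT(*); aggregates are computed after WHERE

Fix: Group first, then use HAVING for the count condition

Corrected query:
SELECT name FROM products GROUP BY name HAVING COUNT(*) > 1

Result:
(no rows)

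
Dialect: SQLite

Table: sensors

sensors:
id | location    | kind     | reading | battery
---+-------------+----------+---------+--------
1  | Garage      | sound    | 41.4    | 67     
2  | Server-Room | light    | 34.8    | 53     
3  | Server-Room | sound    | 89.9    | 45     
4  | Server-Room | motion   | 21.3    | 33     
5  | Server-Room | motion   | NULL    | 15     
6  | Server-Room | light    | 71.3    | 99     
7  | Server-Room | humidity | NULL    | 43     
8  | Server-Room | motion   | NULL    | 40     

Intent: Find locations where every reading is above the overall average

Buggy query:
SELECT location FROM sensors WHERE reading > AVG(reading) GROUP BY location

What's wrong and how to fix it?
Bug: AVG() is an aggregate; it can't sit directly in WHERE

Fix: Use a subquery for AVG and a HAVING MIN(...) filter so the condition holds for every row in the group

Corrected query:
SELECT location FROM sensors GROUP BY location HAVING MIN(reading) > (SELECT AVG(reading) FROM sensors)

Result:
(no rows)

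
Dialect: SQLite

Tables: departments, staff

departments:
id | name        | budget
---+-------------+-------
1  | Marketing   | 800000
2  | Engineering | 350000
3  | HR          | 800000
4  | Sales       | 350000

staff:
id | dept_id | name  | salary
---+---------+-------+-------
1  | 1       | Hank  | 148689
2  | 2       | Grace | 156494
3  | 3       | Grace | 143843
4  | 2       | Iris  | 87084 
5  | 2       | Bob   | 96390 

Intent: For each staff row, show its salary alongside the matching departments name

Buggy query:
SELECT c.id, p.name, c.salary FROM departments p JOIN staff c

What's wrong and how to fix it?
Bug: JOIN with no ON clause produces a cartesian product; every staff row pairs with every departments row

Fix: Specify the join condition linking the foreign key to the parent id

Corrected query:
SELECT c.id, p.name, c.salary FROM departments p JOIN staff c ON c.dept_id = p.id

Result:
id | name        | salary
---+-------------+-------
1  | Marketing   | 148689
2  | Engineering | 156494
3  | HR          | 143843
4  | Engineering | 87084 
5  | Engineering | 96390 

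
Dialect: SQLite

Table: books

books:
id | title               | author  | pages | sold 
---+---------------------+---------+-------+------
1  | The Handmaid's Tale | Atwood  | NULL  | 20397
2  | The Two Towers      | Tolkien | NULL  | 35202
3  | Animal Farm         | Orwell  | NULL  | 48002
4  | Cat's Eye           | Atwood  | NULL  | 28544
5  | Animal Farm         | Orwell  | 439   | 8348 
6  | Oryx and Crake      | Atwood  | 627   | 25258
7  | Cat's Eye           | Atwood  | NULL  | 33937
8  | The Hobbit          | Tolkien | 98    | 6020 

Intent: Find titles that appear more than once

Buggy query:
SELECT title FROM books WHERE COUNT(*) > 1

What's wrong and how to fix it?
Bug: WHERE can't reference COUNT(*); aggregates are computed after WHERE

Fix: Group first, then use HAVING for the count condition

Corrected query:
SELECT title FROM books GROUP BY title HAVING COUNT(*) > 1

Result:
title      
-----------
Animal Farm
Cat's Eye  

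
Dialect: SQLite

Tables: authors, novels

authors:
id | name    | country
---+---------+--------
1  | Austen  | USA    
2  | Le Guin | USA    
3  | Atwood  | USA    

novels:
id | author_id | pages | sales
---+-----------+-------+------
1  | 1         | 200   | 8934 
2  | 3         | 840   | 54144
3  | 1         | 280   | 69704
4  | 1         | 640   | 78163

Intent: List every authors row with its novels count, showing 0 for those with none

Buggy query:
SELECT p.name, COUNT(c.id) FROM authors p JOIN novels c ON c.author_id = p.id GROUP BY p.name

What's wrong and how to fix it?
Bug: INNER JOIN drops authors rows that have no matching novels rows

Fix: Use LEFT JOIN so parents without children still appear (COUNT(c.id) gives 0)

Corrected query:
SELECT p.name, COUNT(c.id) FROM authors p LEFT JOIN novels c ON c.author_id = p.id GROUP BY p.name

Result:
name    | COUNT(c.id)
--------+------------
Atwood  | 1          
Austen  | 3          
Le Guin | 0          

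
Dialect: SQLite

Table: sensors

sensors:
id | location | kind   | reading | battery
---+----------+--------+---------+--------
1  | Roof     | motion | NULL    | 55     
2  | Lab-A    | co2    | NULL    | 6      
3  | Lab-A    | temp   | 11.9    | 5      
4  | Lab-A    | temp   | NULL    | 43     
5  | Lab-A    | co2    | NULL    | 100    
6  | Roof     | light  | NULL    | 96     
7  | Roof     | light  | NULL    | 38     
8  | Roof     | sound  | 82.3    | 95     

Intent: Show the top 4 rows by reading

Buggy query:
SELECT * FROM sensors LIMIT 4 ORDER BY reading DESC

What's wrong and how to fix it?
Bug: LIMIT must come after ORDER BY

Fix: Swap the clauses: ORDER BY first, then LIMIT

Corrected query:
SELECT * FROM sensors ORDER BY reading DESC LIMIT 4

Result:
id | location | kind   | reading | battery
---+----------+--------+---------+--------
8  | Roof     | sound  | 82.3    | 95     
3  | Lab-A    | temp   | 11.9    | 5      
1  | Roof     | motion | NULL    | 55     
2  | Lab-A    | co2    | NULL    | 6      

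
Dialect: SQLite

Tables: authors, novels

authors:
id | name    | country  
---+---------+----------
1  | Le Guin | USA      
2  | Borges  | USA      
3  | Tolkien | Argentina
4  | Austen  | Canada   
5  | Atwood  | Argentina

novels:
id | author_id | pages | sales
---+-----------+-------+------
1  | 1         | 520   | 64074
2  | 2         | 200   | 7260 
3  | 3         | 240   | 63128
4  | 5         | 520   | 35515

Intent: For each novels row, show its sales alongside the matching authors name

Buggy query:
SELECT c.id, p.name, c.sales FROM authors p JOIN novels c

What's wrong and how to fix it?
Bug: Missing join condition: each novels row is matched to all authors rows instead of just its own

Fix: Specify the join condition linking the foreign key to the parent id

Corrected query:
SELECT c.id, p.name, c.sales FROM authors p JOIN novels c ON c.author_id = p.id

Result:
id | name    | sales
---+---------+------
1  | Le Guin | 64074
2  | Borges  | 7260 
3  | Tolkien | 63128
4  | Atwood  | 35515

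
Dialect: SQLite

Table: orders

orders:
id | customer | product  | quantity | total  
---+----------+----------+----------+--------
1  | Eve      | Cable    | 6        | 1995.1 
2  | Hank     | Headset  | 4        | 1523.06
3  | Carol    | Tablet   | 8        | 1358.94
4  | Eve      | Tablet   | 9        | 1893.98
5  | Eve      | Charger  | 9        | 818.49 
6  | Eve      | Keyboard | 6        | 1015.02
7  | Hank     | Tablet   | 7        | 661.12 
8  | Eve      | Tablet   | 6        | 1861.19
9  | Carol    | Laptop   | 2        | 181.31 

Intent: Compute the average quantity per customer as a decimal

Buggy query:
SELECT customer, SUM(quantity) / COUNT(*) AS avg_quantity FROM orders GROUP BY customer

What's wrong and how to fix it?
Bug: SUM(quantity) and COUNT(*) are both integers; the division truncates the fractional part

Fix: Cast one side to REAL so the division keeps the fractional part

Corrected query:
SELECT customer, SUM(quantity) * 1.0 / COUNT(*) AS avg_quantity FROM orders GROUP BY customer

Result:
customer | avg_quantity
---------+-------------
Carol    | 5           
Eve      | 7.2         
Hank     | 5.5         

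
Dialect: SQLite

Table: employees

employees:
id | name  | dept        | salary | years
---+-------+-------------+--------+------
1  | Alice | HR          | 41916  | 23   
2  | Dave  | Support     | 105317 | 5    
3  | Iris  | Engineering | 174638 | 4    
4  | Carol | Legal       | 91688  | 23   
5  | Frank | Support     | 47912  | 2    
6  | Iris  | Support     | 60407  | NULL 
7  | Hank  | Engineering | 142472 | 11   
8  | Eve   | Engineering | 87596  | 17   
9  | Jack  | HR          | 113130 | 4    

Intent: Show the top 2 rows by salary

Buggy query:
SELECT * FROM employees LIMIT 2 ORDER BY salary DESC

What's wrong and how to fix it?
Bug: LIMIT must come after ORDER BY

Fix: Sort with ORDER BY, then apply LIMIT

Corrected query:
SELECT * FROM employees ORDER BY salary DESC LIMIT 2

Result:
id | name | dept        | salary | years
---+------+-------------+--------+------
3  | Iris | Engineering | 174638 | 4    
7  | Hank | Engineering | 142472 | 11   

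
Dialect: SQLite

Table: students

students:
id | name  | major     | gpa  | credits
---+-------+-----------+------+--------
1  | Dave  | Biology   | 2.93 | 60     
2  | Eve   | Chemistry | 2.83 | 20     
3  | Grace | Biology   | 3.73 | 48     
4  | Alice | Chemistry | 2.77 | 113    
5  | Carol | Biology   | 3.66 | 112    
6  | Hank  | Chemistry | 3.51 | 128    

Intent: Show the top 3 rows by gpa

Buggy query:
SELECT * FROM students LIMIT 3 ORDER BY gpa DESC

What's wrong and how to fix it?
Bug: LIMIT must come after ORDER BY

Fix: Sort with ORDER BY, then apply LIMIT

Corrected query:
SELECT * FROM students ORDER BY gpa DESC LIMIT 3

Result:
id | name  | major     | gpa  | credits
---+-------+-----------+------+--------
3  | Grace | Biology   | 3.73 | 48     
5  | Carol | Biology   | 3.66 | 112    
6  | Hank  | Chemistry | 3.51 | 128    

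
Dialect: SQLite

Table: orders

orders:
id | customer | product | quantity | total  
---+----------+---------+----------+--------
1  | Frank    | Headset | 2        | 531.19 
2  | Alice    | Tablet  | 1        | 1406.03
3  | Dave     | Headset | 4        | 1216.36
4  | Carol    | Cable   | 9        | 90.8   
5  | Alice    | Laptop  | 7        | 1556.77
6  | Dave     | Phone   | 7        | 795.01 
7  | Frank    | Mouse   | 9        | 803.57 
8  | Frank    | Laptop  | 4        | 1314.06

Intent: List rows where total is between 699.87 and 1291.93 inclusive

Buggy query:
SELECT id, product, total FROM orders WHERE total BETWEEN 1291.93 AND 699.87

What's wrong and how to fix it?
Bug: The bounds are reversed; BETWEEN a AND b requires a <= b to match anything

Fix: Swap the bounds so the smaller value comes first

Corrected query:
SELECT id, product, total FROM orders WHERE total BETWEEN 699.87 AND 1291.93

Result:
id | product | total  
---+---------+--------
3  | Headset | 1216.36
6  | Phone   | 795.01 
7  | Mouse   | 803.57 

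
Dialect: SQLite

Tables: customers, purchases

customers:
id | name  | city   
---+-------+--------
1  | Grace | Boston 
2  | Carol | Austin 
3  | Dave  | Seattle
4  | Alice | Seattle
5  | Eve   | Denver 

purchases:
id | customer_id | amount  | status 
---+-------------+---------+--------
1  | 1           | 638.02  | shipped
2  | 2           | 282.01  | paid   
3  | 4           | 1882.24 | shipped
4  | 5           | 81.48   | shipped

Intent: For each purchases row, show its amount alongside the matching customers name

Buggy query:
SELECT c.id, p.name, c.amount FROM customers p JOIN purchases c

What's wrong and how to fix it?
Bug: Missing join condition: each purchases row is matched to all customers rows instead of just its own

Fix: Specify the join condition linking the foreign key to the parent id

Corrected query:
SELECT c.id, p.name, c.amount FROM customers p JOIN purchases c ON c.customer_id = p.id

Result:
id | name  | amount 
---+-------+--------
1  | Grace | 638.02 
2  | Carol | 282.01 
3  | Alice | 1882.24
4  | Eve   | 81.48  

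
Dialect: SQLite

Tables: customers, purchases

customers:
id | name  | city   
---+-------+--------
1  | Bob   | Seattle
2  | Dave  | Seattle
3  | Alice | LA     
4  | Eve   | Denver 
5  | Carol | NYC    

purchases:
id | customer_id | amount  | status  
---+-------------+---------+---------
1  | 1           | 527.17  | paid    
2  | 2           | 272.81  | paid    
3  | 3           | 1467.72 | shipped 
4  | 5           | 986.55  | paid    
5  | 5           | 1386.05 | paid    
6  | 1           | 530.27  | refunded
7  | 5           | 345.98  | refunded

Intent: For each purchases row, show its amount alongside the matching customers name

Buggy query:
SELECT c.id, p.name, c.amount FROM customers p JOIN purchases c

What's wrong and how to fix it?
Bug: Missing join condition: each purchases row is matched to all customers rows instead of just its own

Fix: Specify the join condition linking the foreign key to the parent id

Corrected query:
SELECT c.id, p.name, c.amount FROM customers p JOIN purchases c ON c.customer_id = p.id

Result:
id | name  | amount 
---+-------+--------
1  | Bob   | 527.17 
2  | Dave  | 272.81 
3  | Alice | 1467.72
4  | Carol | 986.55 
5  | Carol | 1386.05
6  | Bob   | 530.27 
7  | Carol | 345.98 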